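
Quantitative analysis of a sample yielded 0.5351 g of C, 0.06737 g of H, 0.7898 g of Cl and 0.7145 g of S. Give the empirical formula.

Moles — C: 0.5351 / 12.01 = 0.04455 mol; H: 0.06737 / 1.008 = 0.06684 mol; Cl: 0.7898 / 35.45 = 0.02228 mol; S: 0.7145 / 32.07 = 0.02228 mol
Smallest is Cl at 0.02228 mol; normalising gives C 2.000, H 3.000, Cl 1.000, S 1.000
→ C2H3ClS

C2H3ClS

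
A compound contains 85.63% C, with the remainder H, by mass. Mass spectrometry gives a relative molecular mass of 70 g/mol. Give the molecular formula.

C5H10

Assume 100 g: 85.63 g C, 14.37 g H.
C: 85.63 g ÷ 12.01 g/mol = 7.13 mol
H: 14.37 g ÷ 1.008 g/mol = 14.26 mol
Ratios (÷ 7.13): C 1.000, H 1.999
→ CH2
Empirical-formula mass = 14.03 g/mol
n = 70 / 14.03 = 4.99 ≈ 5
Molecular formula = (CH2)×5 = C5H10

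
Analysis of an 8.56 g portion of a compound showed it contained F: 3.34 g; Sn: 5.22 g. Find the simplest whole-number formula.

F4Sn

F: 3.34 g ÷ 19.00 g/mol = 0.1758 mol
Sn: 5.22 g ÷ 118.71 g/mol = 0.04397 mol
Ratios (÷ 0.04397): F 3.998, Sn 1.000
Ratio ≈ 4:1, so the empirical formula is F4Sn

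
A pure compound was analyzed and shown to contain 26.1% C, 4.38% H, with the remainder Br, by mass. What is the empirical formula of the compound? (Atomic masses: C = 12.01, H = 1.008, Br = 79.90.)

C5H10Br2

Assume 100 g: 26.1 g C, 4.38 g H, 69.52 g Br.
C: 26.1 g ÷ 12.01 g/mol = 2.173 mol
H: 4.38 g ÷ 1.008 g/mol = 4.345 mol
Br: 69.52 g ÷ 79.90 g/mol = 0.8701 mol
Divide by the smallest (0.8701 mol Br): C 2.498, H 4.994, Br 1.000
×2: C 5.00, H 9.99, Br 2.00 → C5H10Br2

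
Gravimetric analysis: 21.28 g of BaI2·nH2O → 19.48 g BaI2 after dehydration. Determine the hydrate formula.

Mass of water lost = 21.28 − 19.48 = 1.8 g → 1.8 / 18.02 = 0.09989 mol H2O
Molar mass of BaI2 = 391.13 g/mol → mol BaI2 = 19.48 / 391.13 = 0.0498
n = 0.09989 / 0.0498 = 2.01 ≈ 2 → BaI2·2H2O

BaI2·2H2O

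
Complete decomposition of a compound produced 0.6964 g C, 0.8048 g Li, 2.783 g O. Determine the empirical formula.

n(C) = 0.6964/12.01 = 0.05799, n(Li) = 0.8048/6.94 = 0.116, n(O) = 2.783/16.00 = 0.1739
Divide by the smallest (0.05799 mol C): C 1.000, Li 2.000, O 3.000
→ CLi2O3

CLi2O3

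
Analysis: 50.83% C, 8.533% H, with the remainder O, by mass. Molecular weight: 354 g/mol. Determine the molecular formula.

C15H30O9

Assume 100 g: 50.83 g C, 8.533 g H, 40.637 g O.
Moles — C: 50.83 / 12.01 = 4.232 mol; H: 8.533 / 1.008 = 8.465 mol; O: 40.637 / 16.00 = 2.54 mol
Ratios (÷ 2.54): C 1.666, H 3.333, O 1.000
Scaling by 3: C 5.00, H 10.00, O 3.00 → C5H10O3
Empirical-formula mass = 118.13 g/mol
n = 354 / 118.13 = 3.00 ≈ 3
Molecular formula = (C5H10O3)×3 = C15H30O9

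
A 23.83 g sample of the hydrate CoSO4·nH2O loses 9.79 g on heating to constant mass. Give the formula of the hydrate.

Mass of anhydrous CoSO4 = 23.83 − 9.79 = 14.04 g
mol H2O = 9.79 / 18.02 = 0.5433
Molar mass of CoSO4 = 155.00 g/mol → mol CoSO4 = 14.04 / 155.00 = 0.09058
n = 0.5433 / 0.09058 = 6.00 ≈ 6 → CoSO4·6H2O

CoSO4·6H2O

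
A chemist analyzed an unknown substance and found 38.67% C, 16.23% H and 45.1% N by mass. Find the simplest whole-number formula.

Assume 100 g: 38.67 g C, 16.23 g H, 45.1 g N.
n(C) = 38.67/12.01 = 3.22, n(H) = 16.23/1.008 = 16.1, n(N) = 45.1/14.01 = 3.219
Smallest is N at 3.219 mol; normalising gives C 1.000, H 5.002, N 1.000
→ CH5N

CH5N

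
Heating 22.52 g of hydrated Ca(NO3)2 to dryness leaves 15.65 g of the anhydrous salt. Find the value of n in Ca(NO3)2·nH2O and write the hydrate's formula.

Ca(NO3)2·4H2O

Mass of water lost = 22.52 − 15.65 = 6.87 g → 6.87 / 18.02 = 0.3812 mol H2O
Molar mass of Ca(NO3)2 = 164.10 g/mol → mol Ca(NO3)2 = 15.65 / 164.10 = 0.09537
n = 0.3812 / 0.09537 = 4.00 ≈ 4 → Ca(NO3)2·4H2O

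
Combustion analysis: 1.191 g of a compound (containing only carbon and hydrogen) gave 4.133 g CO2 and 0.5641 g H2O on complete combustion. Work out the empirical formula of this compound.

C3H2

mol C = 4.133 / 44.01 = 0.09391; mass C = 0.09391 × 12.01 = 1.128 g
mol H = 2 × (0.5641 / 18.02) = 0.06261; mass H = 0.06261 × 1.008 = 0.06311 g
Divide by the smallest (0.06261 mol H): C 1.500, H 1.000
×2: C 3.00, H 2.00 → C3H2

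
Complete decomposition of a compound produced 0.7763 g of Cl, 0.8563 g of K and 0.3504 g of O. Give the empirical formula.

Moles — Cl: 0.7763 / 35.45 = 0.0219 mol; K: 0.8563 / 39.10 = 0.0219 mol; O: 0.3504 / 16.00 = 0.0219 mol
Ratios (÷ 0.0219): Cl 1.000, K 1.000, O 1.000
→ ClKO

ClKO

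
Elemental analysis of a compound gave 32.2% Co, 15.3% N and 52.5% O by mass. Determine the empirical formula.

Assume 100 g: 32.2 g Co, 15.3 g N, 52.5 g O.
n(Co) = 32.2/58.93 = 0.5464, n(N) = 15.3/14.01 = 1.092, n(O) = 52.5/16.00 = 3.281
Smallest is Co at 0.5464 mol; normalising gives Co 1.000, N 1.999, O 6.005
Ratio ≈ 1:2:6, so the empirical formula is CoN2O6

CoN2O6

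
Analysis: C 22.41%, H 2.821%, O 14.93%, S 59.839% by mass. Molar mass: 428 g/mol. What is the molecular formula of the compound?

C8H12O4S8

Assume 100 g: 22.41 g C, 2.821 g H, 14.93 g O, 59.839 g S.
Moles — C: 22.41 / 12.01 = 1.866 mol; H: 2.821 / 1.008 = 2.799 mol; O: 14.93 / 16.00 = 0.9331 mol; S: 59.839 / 32.07 = 1.866 mol
Smallest is O at 0.9331 mol; normalising gives C 2.000, H 2.999, O 1.000, S 2.000
Ratio ≈ 2:3:1:2, so the empirical formula is C2H3OS2
Empirical-formula mass = 107.18 g/mol
n = 428 / 107.18 = 3.99 ≈ 4
Molecular formula = (C2H3OS2)×4 = C8H12O4S8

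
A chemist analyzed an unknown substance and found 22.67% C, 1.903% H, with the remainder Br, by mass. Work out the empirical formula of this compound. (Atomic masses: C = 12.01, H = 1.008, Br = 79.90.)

Assume 100 g: 22.67 g C, 1.903 g H, 75.427 g Br.
C: 22.67 g ÷ 12.01 g/mol = 1.888 mol
H: 1.903 g ÷ 1.008 g/mol = 1.888 mol
Br: 75.427 g ÷ 79.90 g/mol = 0.944 mol
Divide by the smallest (0.944 mol Br): C 2.000, H 2.000, Br 1.000
→ C2H2Br

C2H2Br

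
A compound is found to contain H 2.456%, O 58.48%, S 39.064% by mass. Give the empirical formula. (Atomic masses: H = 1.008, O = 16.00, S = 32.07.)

H2O3S

Assume 100 g: 2.456 g H, 58.48 g O, 39.064 g S.
H: 2.456 g ÷ 1.008 g/mol = 2.437 mol
O: 58.48 g ÷ 16.00 g/mol = 3.655 mol
S: 39.064 g ÷ 32.07 g/mol = 1.218 mol
Ratios (÷ 1.218): H 2.000, O 3.001, S 1.000
≈ 2:3:1 → H2O3S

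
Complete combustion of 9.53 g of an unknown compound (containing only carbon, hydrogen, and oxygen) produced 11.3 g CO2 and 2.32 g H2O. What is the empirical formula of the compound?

mol C = 11.3 / 44.01 = 0.2568; mass C = 0.2568 × 12.01 = 3.084 g
mol H = 2 × (2.32 / 18.02) = 0.2575; mass H = 0.2575 × 1.008 = 0.2596 g
mass O = 9.53 − (3.343) = 6.187 g → mol O = 0.3867
Ratios (÷ 0.2568): C 1.000, H 1.003, O 1.506
Multiply by 2: C 2.00, H 2.01, O 3.01 → C2H2O3

C2H2O3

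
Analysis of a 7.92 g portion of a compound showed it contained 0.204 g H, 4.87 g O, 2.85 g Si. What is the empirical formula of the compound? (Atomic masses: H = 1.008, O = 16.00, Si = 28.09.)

H2O3Si

Moles — H: 0.204 / 1.008 = 0.2024 mol; O: 4.87 / 16.00 = 0.3044 mol; Si: 2.85 / 28.09 = 0.1015 mol
Smallest is Si at 0.1015 mol; normalising gives H 1.995, O 3.000, Si 1.000
≈ 2:3:1 → H2O3Si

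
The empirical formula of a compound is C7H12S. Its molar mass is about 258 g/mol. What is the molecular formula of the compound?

Empirical-formula mass = 128.24 g/mol
n = 258 / 128.24 = 2.01 ≈ 2
Molecular formula = (C7H12S)2 = C14H24S2

C14H24S2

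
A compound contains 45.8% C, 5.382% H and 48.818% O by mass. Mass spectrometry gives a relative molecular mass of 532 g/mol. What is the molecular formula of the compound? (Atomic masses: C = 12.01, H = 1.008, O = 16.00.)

Assume 100 g: 45.8 g C, 5.382 g H, 48.818 g O.
Moles — C: 45.8 / 12.01 = 3.813 mol; H: 5.382 / 1.008 = 5.339 mol; O: 48.818 / 16.00 = 3.051 mol
Divide by the smallest (3.051 mol O): C 1.250, H 1.750, O 1.000
×4: C 5.00, H 7.00, O 4.00 → C5H7O4
Empirical-formula mass = 131.11 g/mol
n = 532 / 131.11 = 4.06 ≈ 4
Molecular formula = (C5H7O4)×4 = C20H28O16

C20H28O16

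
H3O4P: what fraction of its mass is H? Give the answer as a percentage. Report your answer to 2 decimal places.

3.09%

Molar mass = 3(1.008) + 4(16.00) + 1(30.97) = 97.994 g/mol
Mass of H per mole = 3 × 1.008 = 3.024 g
% H = 3.024 / 97.994 × 100 = 3.09%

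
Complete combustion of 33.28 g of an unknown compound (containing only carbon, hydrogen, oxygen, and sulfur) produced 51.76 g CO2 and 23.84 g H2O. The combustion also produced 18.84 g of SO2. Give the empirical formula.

mol C = 51.76 / 44.01 = 1.176; mass C = 1.176 × 12.01 = 14.12 g
mol H = 2 × (23.84 / 18.02) = 2.646; mass H = 2.646 × 1.008 = 2.667 g
mol S = 18.84 / 64.07 = 0.2941; mass S = 9.430 g
mass O = 33.28 − (26.22) = 7.058 g → mol O = 0.4411
Smallest is S at 0.2941 mol; normalising gives C 4.000, H 8.998, O 1.500, S 1.000
Scaling by 2: C 8.00, H 18.00, O 3.00, S 2.00 → C8H18O3S2

C8H18O3S2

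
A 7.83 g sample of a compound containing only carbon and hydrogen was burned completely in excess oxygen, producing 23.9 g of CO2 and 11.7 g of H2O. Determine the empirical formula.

mol C = 23.9 / 44.01 = 0.5431; mass C = 0.5431 × 12.01 = 6.522 g
mol H = 2 × (11.7 / 18.02) = 1.299; mass H = 1.299 × 1.008 = 1.309 g
Smallest is C at 0.5431 mol; normalising gives C 1.000, H 2.391
Multiply by 5: C 5.00, H 11.96 → C5H12

C5H12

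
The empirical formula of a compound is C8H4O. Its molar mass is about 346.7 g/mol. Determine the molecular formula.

C24H12O3

Empirical-formula mass = 116.11 g/mol
n = 346.7 / 116.11 = 2.99 ≈ 3
Molecular formula = (C8H4O)3 = C24H12O3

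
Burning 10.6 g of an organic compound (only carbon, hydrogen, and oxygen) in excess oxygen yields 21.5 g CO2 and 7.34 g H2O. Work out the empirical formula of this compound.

C6H10O3

mol C = 21.5 / 44.01 = 0.4885; mass C = 0.4885 × 12.01 = 5.867 g
mol H = 2 × (7.34 / 18.02) = 0.8147; mass H = 0.8147 × 1.008 = 0.8212 g
mass O = 10.6 − (6.688) = 3.912 g → mol O = 0.2445
Smallest is O at 0.2445 mol; normalising gives C 1.998, H 3.332, O 1.000
×3: C 5.99, H 10.00, O 3.00 → C6H10O3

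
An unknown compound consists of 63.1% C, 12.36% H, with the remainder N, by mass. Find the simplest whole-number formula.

Assume 100 g: 63.1 g C, 12.36 g H, 24.54 g N.
n(C) = 63.1/12.01 = 5.254, n(H) = 12.36/1.008 = 12.26, n(N) = 24.54/14.01 = 1.752
Divide by the smallest (1.752 mol N): C 3.000, H 7.000, N 1.000
≈ 3:7:1 → C3H7N

C3H7N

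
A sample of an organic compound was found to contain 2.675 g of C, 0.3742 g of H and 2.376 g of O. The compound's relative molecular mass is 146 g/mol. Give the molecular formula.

C6H10O4

Moles — C: 2.675 / 12.01 = 0.2227 mol; H: 0.3742 / 1.008 = 0.3712 mol; O: 2.376 / 16.00 = 0.1485 mol
Divide by the smallest (0.1485 mol O): C 1.500, H 2.500, O 1.000
Scaling by 2: C 3.00, H 5.00, O 2.00 → C3H5O2
Empirical-formula mass = 73.07 g/mol
n = 146 / 73.07 = 2.00 ≈ 2
Molecular formula = (C3H5O2)×2 = C6H10O4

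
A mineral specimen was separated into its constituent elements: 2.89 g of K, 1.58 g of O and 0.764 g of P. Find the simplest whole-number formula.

K3O4P

K: 2.89 g ÷ 39.10 g/mol = 0.07391 mol
O: 1.58 g ÷ 16.00 g/mol = 0.09875 mol
P: 0.764 g ÷ 30.97 g/mol = 0.02467 mol
Divide by the smallest (0.02467 mol P): K 2.996, O 4.003, P 1.000
≈ 3:4:1 → K3O4P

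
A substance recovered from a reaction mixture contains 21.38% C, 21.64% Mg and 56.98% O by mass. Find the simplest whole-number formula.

Assume 100 g: 21.38 g C, 21.64 g Mg, 56.98 g O.
C: 21.38 g ÷ 12.01 g/mol = 1.78 mol
Mg: 21.64 g ÷ 24.31 g/mol = 0.8902 mol
O: 56.98 g ÷ 16.00 g/mol = 3.561 mol
Ratios (÷ 0.8902): C 2.000, Mg 1.000, O 4.001
≈ 2:1:4 → C2MgO4

C2MgO4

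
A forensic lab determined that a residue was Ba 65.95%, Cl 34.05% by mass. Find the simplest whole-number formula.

BaCl2

Assume 100 g: 65.95 g Ba, 34.05 g Cl.
n(Ba) = 65.95/137.33 = 0.4802, n(Cl) = 34.05/35.45 = 0.9605
Smallest is Ba at 0.4802 mol; normalising gives Ba 1.000, Cl 2.000
→ BaCl2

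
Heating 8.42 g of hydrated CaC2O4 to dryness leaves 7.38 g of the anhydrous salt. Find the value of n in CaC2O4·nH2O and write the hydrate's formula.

CaC2O4·H2O

Mass of water lost = 8.42 − 7.38 = 1.04 g → 1.04 / 18.02 = 0.05771 mol H2O
Molar mass of CaC2O4 = 128.10 g/mol → mol CaC2O4 = 7.38 / 128.10 = 0.05761
n = 0.05771 / 0.05761 = 1.00 ≈ 1 → CaC2O4·H2O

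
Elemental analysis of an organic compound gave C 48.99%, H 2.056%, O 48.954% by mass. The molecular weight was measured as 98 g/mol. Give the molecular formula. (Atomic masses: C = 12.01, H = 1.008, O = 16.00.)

Assume 100 g: 48.99 g C, 2.056 g H, 48.954 g O.
n(C) = 48.99/12.01 = 4.079, n(H) = 2.056/1.008 = 2.04, n(O) = 48.954/16.00 = 3.06
Divide by the smallest (2.04 mol H): C 2.000, H 1.000, O 1.500
×2: C 4.00, H 2.00, O 3.00 → C4H2O3
Empirical-formula mass = 98.06 g/mol
n = 98 / 98.06 = 1.00 ≈ 1
Molecular formula = empirical formula = C4H2O3

C4H2O3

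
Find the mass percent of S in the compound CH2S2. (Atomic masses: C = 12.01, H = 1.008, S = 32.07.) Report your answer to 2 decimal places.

Molar mass = 1(12.01) + 2(1.008) + 2(32.07) = 78.166 g/mol
Mass of S per mole = 2 × 32.07 = 64.140 g
% S = 64.140 / 78.166 × 100 = 82.06%

82.06%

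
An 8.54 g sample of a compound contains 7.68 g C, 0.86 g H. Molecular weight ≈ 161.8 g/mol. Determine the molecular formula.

C12H16

C: 7.68 g ÷ 12.01 g/mol = 0.6395 mol
H: 0.86 g ÷ 1.008 g/mol = 0.8532 mol
Smallest is C at 0.6395 mol; normalising gives C 1.000, H 1.334
Multiply by 3: C 3.00, H 4.00 → C3H4
Empirical-formula mass = 40.06 g/mol
n = 161.8 / 40.06 = 4.04 ≈ 4
Molecular formula = (C3H4)×4 = C12H16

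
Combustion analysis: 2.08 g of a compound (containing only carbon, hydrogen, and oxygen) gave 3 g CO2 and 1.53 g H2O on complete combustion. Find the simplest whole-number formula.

C2H5O2

mol C = 3 / 44.01 = 0.06817; mass C = 0.06817 × 12.01 = 0.8187 g
mol H = 2 × (1.53 / 18.02) = 0.1698; mass H = 0.1698 × 1.008 = 0.1712 g
mass O = 2.08 − (0.9898) = 1.090 g → mol O = 0.06813
Ratios (÷ 0.06813): C 1.000, H 2.492, O 1.000
×2: C 2.00, H 4.98, O 2.00 → C2H5O2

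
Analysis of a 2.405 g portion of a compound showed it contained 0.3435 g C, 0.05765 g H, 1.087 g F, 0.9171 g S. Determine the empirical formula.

CH2F2S

n(C) = 0.3435/12.01 = 0.0286, n(H) = 0.05765/1.008 = 0.05719, n(F) = 1.087/19.00 = 0.05721, n(S) = 0.9171/32.07 = 0.0286
Divide by the smallest (0.0286 mol S): C 1.000, H 2.000, F 2.001, S 1.000
Ratio ≈ 1:2:2:1, so the empirical formula is CH2F2S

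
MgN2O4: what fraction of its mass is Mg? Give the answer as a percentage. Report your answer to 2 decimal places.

Molar mass = 1(24.31) + 2(14.01) + 4(16.00) = 116.330 g/mol
Mass of Mg per mole = 1 × 24.31 = 24.310 g
% Mg = 24.310 / 116.330 × 100 = 20.90%

20.90%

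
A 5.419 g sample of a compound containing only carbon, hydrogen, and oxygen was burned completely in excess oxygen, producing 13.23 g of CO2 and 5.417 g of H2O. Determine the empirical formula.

C4H8O

mol C = 13.23 / 44.01 = 0.3006; mass C = 0.3006 × 12.01 = 3.610 g
mol H = 2 × (5.417 / 18.02) = 0.6012; mass H = 0.6012 × 1.008 = 0.6060 g
mass O = 5.419 − (4.216) = 1.203 g → mol O = 0.07516
Divide by the smallest (0.07516 mol O): C 4.000, H 7.999, O 1.000
≈ 4:8:1 → C4H8O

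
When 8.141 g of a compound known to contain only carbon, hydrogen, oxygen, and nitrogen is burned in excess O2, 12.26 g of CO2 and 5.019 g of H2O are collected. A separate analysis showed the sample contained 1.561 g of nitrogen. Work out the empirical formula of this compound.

C5H10N2O3

mol C = 12.26 / 44.01 = 0.2786; mass C = 0.2786 × 12.01 = 3.346 g
mol H = 2 × (5.019 / 18.02) = 0.5570; mass H = 0.5570 × 1.008 = 0.5615 g
mol N = 1.561 / 14.01 = 0.1114
mass O = 8.141 − (5.468) = 2.673 g → mol O = 0.1671
Divide by the smallest (0.1114 mol N): C 2.500, H 5.000, N 1.000, O 1.499
×2: C 5.00, H 10.00, N 2.00, O 3.00 → C5H10N2O3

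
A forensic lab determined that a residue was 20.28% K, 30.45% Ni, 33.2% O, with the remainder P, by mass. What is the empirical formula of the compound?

KNiO4P

Assume 100 g: 20.28 g K, 30.45 g Ni, 33.2 g O, 16.07 g P.
Moles — K: 20.28 / 39.10 = 0.5187 mol; Ni: 30.45 / 58.69 = 0.5188 mol; O: 33.2 / 16.00 = 2.075 mol; P: 16.07 / 30.97 = 0.5189 mol
Divide by the smallest (0.5187 mol K): K 1.000, Ni 1.000, O 4.001, P 1.000
≈ 1:1:4:1 → KNiO4P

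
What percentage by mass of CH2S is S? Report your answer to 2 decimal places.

69.57%

Molar mass = 1(12.01) + 2(1.008) + 1(32.07) = 46.096 g/mol
Mass of S per mole = 1 × 32.07 = 32.070 g
% S = 32.070 / 46.096 × 100 = 69.57%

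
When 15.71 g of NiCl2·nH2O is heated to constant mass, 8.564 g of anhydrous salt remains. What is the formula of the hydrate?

NiCl2·6H2O

Mass of water lost = 15.71 − 8.564 = 7.146 g → 7.146 / 18.02 = 0.3966 mol H2O
Molar mass of NiCl2 = 129.59 g/mol → mol NiCl2 = 8.564 / 129.59 = 0.06609
n = 0.3966 / 0.06609 = 6.00 ≈ 6 → NiCl2·6H2O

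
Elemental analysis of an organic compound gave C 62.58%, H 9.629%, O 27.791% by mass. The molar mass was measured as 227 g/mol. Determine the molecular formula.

C12H22O4

Assume 100 g: 62.58 g C, 9.629 g H, 27.791 g O.
n(C) = 62.58/12.01 = 5.211, n(H) = 9.629/1.008 = 9.553, n(O) = 27.791/16.00 = 1.737
Smallest is O at 1.737 mol; normalising gives C 3.000, H 5.500, O 1.000
×2: C 6.00, H 11.00, O 2.00 → C6H11O2
Empirical-formula mass = 115.15 g/mol
n = 227 / 115.15 = 1.97 ≈ 2
Molecular formula = (C6H11O2)×2 = C12H22O4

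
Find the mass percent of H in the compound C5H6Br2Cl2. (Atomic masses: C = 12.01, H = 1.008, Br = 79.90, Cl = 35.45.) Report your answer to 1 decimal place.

Molar mass = 5(12.01) + 6(1.008) + 2(79.90) + 2(35.45) = 296.798 g/mol
Mass of H per mole = 6 × 1.008 = 6.048 g
% H = 6.048 / 296.798 × 100 = 2.0%

2.0%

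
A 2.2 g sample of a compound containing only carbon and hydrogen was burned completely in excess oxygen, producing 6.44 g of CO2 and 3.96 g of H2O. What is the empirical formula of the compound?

CH3

mol C = 6.44 / 44.01 = 0.1463; mass C = 0.1463 × 12.01 = 1.757 g
mol H = 2 × (3.96 / 18.02) = 0.4395; mass H = 0.4395 × 1.008 = 0.4430 g
Smallest is C at 0.1463 mol; normalising gives C 1.000, H 3.004
≈ 1:3 → CH3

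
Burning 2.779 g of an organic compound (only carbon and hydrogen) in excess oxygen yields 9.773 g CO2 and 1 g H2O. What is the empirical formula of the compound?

C2H

mol C = 9.773 / 44.01 = 0.2221; mass C = 0.2221 × 12.01 = 2.667 g
mol H = 2 × (1 / 18.02) = 0.1110; mass H = 0.1110 × 1.008 = 0.1119 g
Smallest is H at 0.111 mol; normalising gives C 2.001, H 1.000
Ratio ≈ 2:1, so the empirical formula is C2H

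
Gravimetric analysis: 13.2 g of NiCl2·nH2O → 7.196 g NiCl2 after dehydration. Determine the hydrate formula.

NiCl2·6H2O

Mass of water lost = 13.2 − 7.196 = 6.004 g → 6.004 / 18.02 = 0.3332 mol H2O
Molar mass of NiCl2 = 129.59 g/mol → mol NiCl2 = 7.196 / 129.59 = 0.05553
n = 0.3332 / 0.05553 = 6.00 ≈ 6 → NiCl2·6H2O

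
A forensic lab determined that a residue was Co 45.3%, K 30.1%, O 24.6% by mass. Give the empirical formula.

CoKO2

Assume 100 g: 45.3 g Co, 30.1 g K, 24.6 g O.
n(Co) = 45.3/58.93 = 0.7687, n(K) = 30.1/39.10 = 0.7698, n(O) = 24.6/16.00 = 1.538
Ratios (÷ 0.7687): Co 1.000, K 1.001, O 2.000
Ratio ≈ 1:1:2, so the empirical formula is CoKO2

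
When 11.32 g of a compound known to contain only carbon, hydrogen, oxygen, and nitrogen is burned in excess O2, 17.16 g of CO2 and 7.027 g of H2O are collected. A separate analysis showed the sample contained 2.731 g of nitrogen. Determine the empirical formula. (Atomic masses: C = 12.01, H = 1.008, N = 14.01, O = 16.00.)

mol C = 17.16 / 44.01 = 0.3899; mass C = 0.3899 × 12.01 = 4.683 g
mol H = 2 × (7.027 / 18.02) = 0.7799; mass H = 0.7799 × 1.008 = 0.7862 g
mol N = 2.731 / 14.01 = 0.1949
mass O = 11.32 − (8.200) = 3.120 g → mol O = 0.1950
Ratios (÷ 0.1949): C 2.000, H 4.001, N 1.000, O 1.000
≈ 2:4:1:1 → C2H4NO

C2H4NO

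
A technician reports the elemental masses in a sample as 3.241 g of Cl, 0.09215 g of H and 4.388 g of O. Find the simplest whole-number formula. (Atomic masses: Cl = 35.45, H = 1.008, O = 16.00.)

ClHO3

n(Cl) = 3.241/35.45 = 0.09142, n(H) = 0.09215/1.008 = 0.09142, n(O) = 4.388/16.00 = 0.2742
Smallest is H at 0.09142 mol; normalising gives Cl 1.000, H 1.000, O 3.000
≈ 1:1:3 → ClHO3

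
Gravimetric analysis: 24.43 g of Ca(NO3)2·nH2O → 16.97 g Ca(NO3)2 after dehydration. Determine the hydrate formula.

Ca(NO3)2·4H2O

Mass of water lost = 24.43 − 16.97 = 7.46 g → 7.46 / 18.02 = 0.414 mol H2O
Molar mass of Ca(NO3)2 = 164.10 g/mol → mol Ca(NO3)2 = 16.97 / 164.10 = 0.1034
n = 0.414 / 0.1034 = 4.00 ≈ 4 → Ca(NO3)2·4H2O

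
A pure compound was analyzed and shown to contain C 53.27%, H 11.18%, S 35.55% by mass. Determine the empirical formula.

Assume 100 g: 53.27 g C, 11.18 g H, 35.55 g S.
n(C) = 53.27/12.01 = 4.435, n(H) = 11.18/1.008 = 11.09, n(S) = 35.55/32.07 = 1.109
Divide by the smallest (1.109 mol S): C 4.001, H 10.006, S 1.000
≈ 4:10:1 → C4H10S

C4H10S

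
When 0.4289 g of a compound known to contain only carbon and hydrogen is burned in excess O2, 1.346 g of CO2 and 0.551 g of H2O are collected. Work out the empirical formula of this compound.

mol C = 1.346 / 44.01 = 0.03058; mass C = 0.03058 × 12.01 = 0.3673 g
mol H = 2 × (0.551 / 18.02) = 0.06115; mass H = 0.06115 × 1.008 = 0.06164 g
Smallest is C at 0.03058 mol; normalising gives C 1.000, H 2.000
≈ 1:2 → CH2

CH2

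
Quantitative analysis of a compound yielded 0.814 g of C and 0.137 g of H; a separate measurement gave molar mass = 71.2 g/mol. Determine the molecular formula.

C5H10

Moles — C: 0.814 / 12.01 = 0.06778 mol; H: 0.137 / 1.008 = 0.1359 mol
Divide by the smallest (0.06778 mol C): C 1.000, H 2.005
→ CH2
Empirical-formula mass = 14.03 g/mol
n = 71.2 / 14.03 = 5.08 ≈ 5
Molecular formula = (CH2)×5 = C5H10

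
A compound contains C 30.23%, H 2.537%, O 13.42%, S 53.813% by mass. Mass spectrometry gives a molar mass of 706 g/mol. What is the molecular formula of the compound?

Assume 100 g: 30.23 g C, 2.537 g H, 13.42 g O, 53.813 g S.
C: 30.23 g ÷ 12.01 g/mol = 2.517 mol
H: 2.537 g ÷ 1.008 g/mol = 2.517 mol
O: 13.42 g ÷ 16.00 g/mol = 0.8387 mol
S: 53.813 g ÷ 32.07 g/mol = 1.678 mol
Divide by the smallest (0.8387 mol O): C 3.001, H 3.001, O 1.000, S 2.001
→ C3H3OS2
Empirical-formula mass = 119.19 g/mol
n = 706 / 119.19 = 5.92 ≈ 6
Molecular formula = (C3H3OS2)×6 = C18H18O6S12

C18H18O6S12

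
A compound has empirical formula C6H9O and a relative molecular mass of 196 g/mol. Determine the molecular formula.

C12H18O2

Empirical-formula mass = 97.13 g/mol
n = 196 / 97.13 = 2.02 ≈ 2
Molecular formula = (C6H9O)2 = C12H18O2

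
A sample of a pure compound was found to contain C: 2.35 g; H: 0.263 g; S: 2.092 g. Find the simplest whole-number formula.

Moles — C: 2.35 / 12.01 = 0.1957 mol; H: 0.263 / 1.008 = 0.2609 mol; S: 2.092 / 32.07 = 0.06523 mol
Ratios (÷ 0.06523): C 3.000, H 4.000, S 1.000
Ratio ≈ 3:4:1, so the empirical formula is C3H4S

C3H4S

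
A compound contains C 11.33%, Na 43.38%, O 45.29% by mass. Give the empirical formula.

Assume 100 g: 11.33 g C, 43.38 g Na, 45.29 g O.
n(C) = 11.33/12.01 = 0.9434, n(Na) = 43.38/22.99 = 1.887, n(O) = 45.29/16.00 = 2.831
Smallest is C at 0.9434 mol; normalising gives C 1.000, Na 2.000, O 3.001
≈ 1:2:3 → CNa2O3

CNa2O3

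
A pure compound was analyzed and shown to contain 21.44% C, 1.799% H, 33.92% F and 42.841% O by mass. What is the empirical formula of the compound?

C2H2F2O3

Assume 100 g: 21.44 g C, 1.799 g H, 33.92 g F, 42.841 g O.
C: 21.44 g ÷ 12.01 g/mol = 1.785 mol
H: 1.799 g ÷ 1.008 g/mol = 1.785 mol
F: 33.92 g ÷ 19.00 g/mol = 1.785 mol
O: 42.841 g ÷ 16.00 g/mol = 2.678 mol
Divide by the smallest (1.785 mol H): C 1.000, H 1.000, F 1.000, O 1.500
Multiply by 2: C 2.00, H 2.00, F 2.00, O 3.00 → C2H2F2O3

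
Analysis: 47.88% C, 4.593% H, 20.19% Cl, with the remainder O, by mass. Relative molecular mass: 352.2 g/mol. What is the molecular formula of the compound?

C14H16Cl2O6

Assume 100 g: 47.88 g C, 4.593 g H, 20.19 g Cl, 27.337 g O.
n(C) = 47.88/12.01 = 3.987, n(H) = 4.593/1.008 = 4.557, n(Cl) = 20.19/35.45 = 0.5695, n(O) = 27.337/16.00 = 1.709
Ratios (÷ 0.5695): C 7.000, H 8.000, Cl 1.000, O 3.000
≈ 7:8:1:3 → C7H8ClO3
Empirical-formula mass = 175.58 g/mol
n = 352.2 / 175.58 = 2.01 ≈ 2
Molecular formula = (C7H8ClO3)×2 = C14H16Cl2O6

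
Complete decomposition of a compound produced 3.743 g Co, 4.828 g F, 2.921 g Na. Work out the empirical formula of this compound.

CoF4Na2

n(Co) = 3.743/58.93 = 0.06352, n(F) = 4.828/19.00 = 0.2541, n(Na) = 2.921/22.99 = 0.1271
Divide by the smallest (0.06352 mol Co): Co 1.000, F 4.001, Na 2.000
≈ 1:4:2 → CoF4Na2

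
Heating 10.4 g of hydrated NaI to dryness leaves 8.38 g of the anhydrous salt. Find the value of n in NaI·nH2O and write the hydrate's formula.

NaI·2H2O

Mass of water lost = 10.4 − 8.38 = 2.02 g → 2.02 / 18.02 = 0.1121 mol H2O
Molar mass of NaI = 149.89 g/mol → mol NaI = 8.38 / 149.89 = 0.05591
n = 0.1121 / 0.05591 = 2.01 ≈ 2 → NaI·2H2O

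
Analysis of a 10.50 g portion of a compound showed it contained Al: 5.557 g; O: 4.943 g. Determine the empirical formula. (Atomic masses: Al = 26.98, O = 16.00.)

n(Al) = 5.557/26.98 = 0.206, n(O) = 4.943/16.00 = 0.3089
Divide by the smallest (0.206 mol Al): Al 1.000, O 1.500
Multiply by 2: Al 2.00, O 3.00 → Al2O3

Al2O3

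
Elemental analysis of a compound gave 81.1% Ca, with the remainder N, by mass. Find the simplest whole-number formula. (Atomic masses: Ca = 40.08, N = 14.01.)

Ca3N2

Assume 100 g: 81.1 g Ca, 18.9 g N.
n(Ca) = 81.1/40.08 = 2.023, n(N) = 18.9/14.01 = 1.349
Smallest is N at 1.349 mol; normalising gives Ca 1.500, N 1.000
×2: Ca 3.00, N 2.00 → Ca3N2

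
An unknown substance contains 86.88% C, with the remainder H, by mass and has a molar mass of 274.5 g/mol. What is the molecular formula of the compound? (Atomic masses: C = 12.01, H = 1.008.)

C20H36

Assume 100 g: 86.88 g C, 13.12 g H.
Moles — C: 86.88 / 12.01 = 7.234 mol; H: 13.12 / 1.008 = 13.02 mol
Divide by the smallest (7.234 mol C): C 1.000, H 1.799
×5: C 5.00, H 9.00 → C5H9
Empirical-formula mass = 69.12 g/mol
n = 274.5 / 69.12 = 3.97 ≈ 4
Molecular formula = (C5H9)×4 = C20H36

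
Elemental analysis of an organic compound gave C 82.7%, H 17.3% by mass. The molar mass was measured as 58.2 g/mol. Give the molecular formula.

Assume 100 g: 82.7 g C, 17.3 g H.
C: 82.7 g ÷ 12.01 g/mol = 6.886 mol
H: 17.3 g ÷ 1.008 g/mol = 17.16 mol
Ratios (÷ 6.886): C 1.000, H 2.492
Scaling by 2: C 2.00, H 4.98 → C2H5
Empirical-formula mass = 29.06 g/mol
n = 58.2 / 29.06 = 2.00 ≈ 2
Molecular formula = (C2H5)×2 = C4H10

C4H10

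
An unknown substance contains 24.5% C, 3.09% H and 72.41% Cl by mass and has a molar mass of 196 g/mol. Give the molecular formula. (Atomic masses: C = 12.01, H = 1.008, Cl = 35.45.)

C4H6Cl4

Assume 100 g: 24.5 g C, 3.09 g H, 72.41 g Cl.
n(C) = 24.5/12.01 = 2.04, n(H) = 3.09/1.008 = 3.065, n(Cl) = 72.41/35.45 = 2.043
Divide by the smallest (2.04 mol C): C 1.000, H 1.503, Cl 1.001
Scaling by 2: C 2.00, H 3.01, Cl 2.00 → C2H3Cl2
Empirical-formula mass = 97.94 g/mol
n = 196 / 97.94 = 2.00 ≈ 2
Molecular formula = (C2H3Cl2)×2 = C4H6Cl4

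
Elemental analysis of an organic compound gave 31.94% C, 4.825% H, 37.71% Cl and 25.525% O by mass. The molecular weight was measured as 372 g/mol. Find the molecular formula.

Assume 100 g: 31.94 g C, 4.825 g H, 37.71 g Cl, 25.525 g O.
C: 31.94 g ÷ 12.01 g/mol = 2.659 mol
H: 4.825 g ÷ 1.008 g/mol = 4.787 mol
Cl: 37.71 g ÷ 35.45 g/mol = 1.064 mol
O: 25.525 g ÷ 16.00 g/mol = 1.595 mol
Divide by the smallest (1.064 mol Cl): C 2.500, H 4.500, Cl 1.000, O 1.500
×2: C 5.00, H 9.00, Cl 2.00, O 3.00 → C5H9Cl2O3
Empirical-formula mass = 188.02 g/mol
n = 372 / 188.02 = 1.98 ≈ 2
Molecular formula = (C5H9Cl2O3)×2 = C10H18Cl4O6

C10H18Cl4O6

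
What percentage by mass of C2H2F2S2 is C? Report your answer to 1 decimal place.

Molar mass = 2(12.01) + 2(1.008) + 2(19.00) + 2(32.07) = 128.176 g/mol
Mass of C per mole = 2 × 12.01 = 24.020 g
% C = 24.020 / 128.176 × 100 = 18.7%

18.7%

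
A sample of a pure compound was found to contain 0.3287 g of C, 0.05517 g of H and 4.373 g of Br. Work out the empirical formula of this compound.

C: 0.3287 g ÷ 12.01 g/mol = 0.02737 mol
H: 0.05517 g ÷ 1.008 g/mol = 0.05473 mol
Br: 4.373 g ÷ 79.90 g/mol = 0.05473 mol
Ratios (÷ 0.02737): C 1.000, H 2.000, Br 2.000
→ CH2Br2

CH2Br2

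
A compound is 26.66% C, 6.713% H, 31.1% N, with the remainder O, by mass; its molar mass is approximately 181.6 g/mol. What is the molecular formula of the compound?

C4H12N4O4

Assume 100 g: 26.66 g C, 6.713 g H, 31.1 g N, 35.527 g O.
Moles — C: 26.66 / 12.01 = 2.22 mol; H: 6.713 / 1.008 = 6.66 mol; N: 31.1 / 14.01 = 2.22 mol; O: 35.527 / 16.00 = 2.22 mol
Smallest is C at 2.22 mol; normalising gives C 1.000, H 3.000, N 1.000, O 1.000
→ CH3NO
Empirical-formula mass = 45.04 g/mol
n = 181.6 / 45.04 = 4.03 ≈ 4
Molecular formula = (CH3NO)×4 = C4H12N4O4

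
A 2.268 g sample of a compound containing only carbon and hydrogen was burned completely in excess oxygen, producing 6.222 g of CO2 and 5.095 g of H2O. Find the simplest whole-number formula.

CH4

mol C = 6.222 / 44.01 = 0.1414; mass C = 0.1414 × 12.01 = 1.698 g
mol H = 2 × (5.095 / 18.02) = 0.5655; mass H = 0.5655 × 1.008 = 0.5700 g
Smallest is C at 0.1414 mol; normalising gives C 1.000, H 4.000
Ratio ≈ 1:4, so the empirical formula is CH4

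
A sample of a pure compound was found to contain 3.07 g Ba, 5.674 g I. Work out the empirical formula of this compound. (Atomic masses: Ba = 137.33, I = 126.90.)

n(Ba) = 3.07/137.33 = 0.02235, n(I) = 5.674/126.90 = 0.04471
Smallest is Ba at 0.02235 mol; normalising gives Ba 1.000, I 2.000
→ BaI2

BaI2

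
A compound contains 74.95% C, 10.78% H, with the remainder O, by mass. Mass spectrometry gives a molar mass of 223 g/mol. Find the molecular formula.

C14H24O2

Assume 100 g: 74.95 g C, 10.78 g H, 14.27 g O.
C: 74.95 g ÷ 12.01 g/mol = 6.241 mol
H: 10.78 g ÷ 1.008 g/mol = 10.69 mol
O: 14.27 g ÷ 16.00 g/mol = 0.8919 mol
Ratios (÷ 0.8919): C 6.997, H 11.991, O 1.000
Ratio ≈ 7:12:1, so the empirical formula is C7H12O
Empirical-formula mass = 112.17 g/mol
n = 223 / 112.17 = 1.99 ≈ 2
Molecular formula = (C7H12O)×2 = C14H24O2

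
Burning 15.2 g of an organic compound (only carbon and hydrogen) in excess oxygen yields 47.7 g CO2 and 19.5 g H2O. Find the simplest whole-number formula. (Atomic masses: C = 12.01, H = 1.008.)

CH2

mol C = 47.7 / 44.01 = 1.084; mass C = 1.084 × 12.01 = 13.02 g
mol H = 2 × (19.5 / 18.02) = 2.164; mass H = 2.164 × 1.008 = 2.182 g
Smallest is C at 1.084 mol; normalising gives C 1.000, H 1.997
→ CH2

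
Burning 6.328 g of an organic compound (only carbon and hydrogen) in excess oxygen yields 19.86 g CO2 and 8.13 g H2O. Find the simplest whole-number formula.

mol C = 19.86 / 44.01 = 0.4513; mass C = 0.4513 × 12.01 = 5.420 g
mol H = 2 × (8.13 / 18.02) = 0.9023; mass H = 0.9023 × 1.008 = 0.9095 g
Divide by the smallest (0.4513 mol C): C 1.000, H 2.000
Ratio ≈ 1:2, so the empirical formula is CH2

CH2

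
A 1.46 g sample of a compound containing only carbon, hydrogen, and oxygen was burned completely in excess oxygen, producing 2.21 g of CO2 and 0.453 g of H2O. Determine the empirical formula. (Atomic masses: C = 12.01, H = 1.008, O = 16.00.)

mol C = 2.21 / 44.01 = 0.05022; mass C = 0.05022 × 12.01 = 0.6031 g
mol H = 2 × (0.453 / 18.02) = 0.05028; mass H = 0.05028 × 1.008 = 0.05068 g
mass O = 1.46 − (0.6538) = 0.8062 g → mol O = 0.05039
Smallest is C at 0.05022 mol; normalising gives C 1.000, H 1.001, O 1.003
Ratio ≈ 1:1:1, so the empirical formula is CHO

CHO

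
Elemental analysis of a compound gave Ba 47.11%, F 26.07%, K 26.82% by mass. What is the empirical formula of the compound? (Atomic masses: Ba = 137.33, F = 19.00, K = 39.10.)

Assume 100 g: 47.11 g Ba, 26.07 g F, 26.82 g K.
Ba: 47.11 g ÷ 137.33 g/mol = 0.343 mol
F: 26.07 g ÷ 19.00 g/mol = 1.372 mol
K: 26.82 g ÷ 39.10 g/mol = 0.6859 mol
Divide by the smallest (0.343 mol Ba): Ba 1.000, F 4.000, K 2.000
≈ 1:4:2 → BaF4K2

BaF4K2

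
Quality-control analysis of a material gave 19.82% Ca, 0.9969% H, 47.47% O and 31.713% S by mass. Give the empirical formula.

Assume 100 g: 19.82 g Ca, 0.9969 g H, 47.47 g O, 31.713 g S.
Moles — Ca: 19.82 / 40.08 = 0.4945 mol; H: 0.9969 / 1.008 = 0.989 mol; O: 47.47 / 16.00 = 2.967 mol; S: 31.713 / 32.07 = 0.9889 mol
Smallest is Ca at 0.4945 mol; normalising gives Ca 1.000, H 2.000, O 6.000, S 2.000
≈ 1:2:6:2 → CaH2O6S2

CaH2O6S2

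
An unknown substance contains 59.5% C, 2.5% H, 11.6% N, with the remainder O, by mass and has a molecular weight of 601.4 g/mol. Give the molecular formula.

C30H15N5O10

Assume 100 g: 59.5 g C, 2.5 g H, 11.6 g N, 26.4 g O.
C: 59.5 g ÷ 12.01 g/mol = 4.954 mol
H: 2.5 g ÷ 1.008 g/mol = 2.48 mol
N: 11.6 g ÷ 14.01 g/mol = 0.828 mol
O: 26.4 g ÷ 16.00 g/mol = 1.65 mol
Smallest is N at 0.828 mol; normalising gives C 5.983, H 2.995, N 1.000, O 1.993
≈ 6:3:1:2 → C6H3NO2
Empirical-formula mass = 121.09 g/mol
n = 601.4 / 121.09 = 4.97 ≈ 5
Molecular formula = (C6H3NO2)×5 = C30H15N5O10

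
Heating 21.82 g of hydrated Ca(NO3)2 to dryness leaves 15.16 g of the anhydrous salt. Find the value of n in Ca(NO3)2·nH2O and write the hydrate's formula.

Ca(NO3)2·4H2O

Mass of water lost = 21.82 − 15.16 = 6.66 g → 6.66 / 18.02 = 0.3696 mol H2O
Molar mass of Ca(NO3)2 = 164.10 g/mol → mol Ca(NO3)2 = 15.16 / 164.10 = 0.09238
n = 0.3696 / 0.09238 = 4.00 ≈ 4 → Ca(NO3)2·4H2O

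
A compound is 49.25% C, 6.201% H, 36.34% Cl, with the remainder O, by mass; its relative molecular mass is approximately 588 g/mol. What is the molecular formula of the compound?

Assume 100 g: 49.25 g C, 6.201 g H, 36.34 g Cl, 8.209 g O.
Moles — C: 49.25 / 12.01 = 4.101 mol; H: 6.201 / 1.008 = 6.152 mol; Cl: 36.34 / 35.45 = 1.025 mol; O: 8.209 / 16.00 = 0.5131 mol
Smallest is O at 0.5131 mol; normalising gives C 7.993, H 11.990, Cl 1.998, O 1.000
≈ 8:12:2:1 → C8H12Cl2O
Empirical-formula mass = 195.08 g/mol
n = 588 / 195.08 = 3.01 ≈ 3
Molecular formula = (C8H12Cl2O)×3 = C24H36Cl6O3

C24H36Cl6O3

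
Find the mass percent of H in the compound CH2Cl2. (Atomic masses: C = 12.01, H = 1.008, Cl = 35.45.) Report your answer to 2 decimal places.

Molar mass = 1(12.01) + 2(1.008) + 2(35.45) = 84.926 g/mol
Mass of H per mole = 2 × 1.008 = 2.016 g
% H = 2.016 / 84.926 × 100 = 2.37%

2.37%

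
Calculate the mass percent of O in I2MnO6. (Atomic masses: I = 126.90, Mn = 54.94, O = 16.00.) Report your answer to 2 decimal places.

23.72%

Molar mass = 2(126.90) + 1(54.94) + 6(16.00) = 404.740 g/mol
Mass of O per mole = 6 × 16.00 = 96.000 g
% O = 96.000 / 404.740 × 100 = 23.72%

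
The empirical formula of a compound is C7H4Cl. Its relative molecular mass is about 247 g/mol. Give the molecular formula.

C14H8Cl2

Empirical-formula mass = 123.55 g/mol
n = 247 / 123.55 = 2.00 ≈ 2
Molecular formula = (C7H4Cl)2 = C14H8Cl2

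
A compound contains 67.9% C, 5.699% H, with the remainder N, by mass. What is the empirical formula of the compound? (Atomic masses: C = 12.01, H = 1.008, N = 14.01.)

C3H3N

Assume 100 g: 67.9 g C, 5.699 g H, 26.401 g N.
Moles — C: 67.9 / 12.01 = 5.654 mol; H: 5.699 / 1.008 = 5.654 mol; N: 26.401 / 14.01 = 1.884 mol
Ratios (÷ 1.884): C 3.000, H 3.000, N 1.000
Ratio ≈ 3:3:1, so the empirical formula is C3H3N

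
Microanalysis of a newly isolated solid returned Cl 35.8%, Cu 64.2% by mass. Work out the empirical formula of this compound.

ClCu

Assume 100 g: 35.8 g Cl, 64.2 g Cu.
n(Cl) = 35.8/35.45 = 1.01, n(Cu) = 64.2/63.55 = 1.01
Divide by the smallest (1.01 mol Cl): Cl 1.000, Cu 1.000
Ratio ≈ 1:1, so the empirical formula is ClCu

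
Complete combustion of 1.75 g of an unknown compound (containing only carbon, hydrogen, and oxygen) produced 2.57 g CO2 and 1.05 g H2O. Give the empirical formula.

mol C = 2.57 / 44.01 = 0.05840; mass C = 0.05840 × 12.01 = 0.7013 g
mol H = 2 × (1.05 / 18.02) = 0.1165; mass H = 0.1165 × 1.008 = 0.1175 g
mass O = 1.75 − (0.8188) = 0.9312 g → mol O = 0.05820
Ratios (÷ 0.0582): C 1.003, H 2.002, O 1.000
→ CH2O

CH2O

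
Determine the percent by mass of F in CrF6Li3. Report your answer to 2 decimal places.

61.02%

Molar mass = 1(52.00) + 6(19.00) + 3(6.94) = 186.820 g/mol
Mass of F per mole = 6 × 19.00 = 114.000 g
% F = 114.000 / 186.820 × 100 = 61.02%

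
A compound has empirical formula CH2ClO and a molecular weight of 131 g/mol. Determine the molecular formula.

Empirical-formula mass = 65.48 g/mol
n = 131 / 65.48 = 2.00 ≈ 2
Molecular formula = (CH2ClO)2 = C2H4Cl2O2

C2H4Cl2O2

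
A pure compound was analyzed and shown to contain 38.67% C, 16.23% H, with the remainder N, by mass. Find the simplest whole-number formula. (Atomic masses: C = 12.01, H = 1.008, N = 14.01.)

CH5N

Assume 100 g: 38.67 g C, 16.23 g H, 45.1 g N.
n(C) = 38.67/12.01 = 3.22, n(H) = 16.23/1.008 = 16.1, n(N) = 45.1/14.01 = 3.219
Smallest is N at 3.219 mol; normalising gives C 1.000, H 5.002, N 1.000
Ratio ≈ 1:5:1, so the empirical formula is CH5N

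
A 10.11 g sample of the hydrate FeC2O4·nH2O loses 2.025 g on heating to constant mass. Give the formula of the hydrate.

Mass of anhydrous FeC2O4 = 10.11 − 2.025 = 8.085 g
mol H2O = 2.025 / 18.02 = 0.1124
Molar mass of FeC2O4 = 143.87 g/mol → mol FeC2O4 = 8.085 / 143.87 = 0.0562
n = 0.1124 / 0.0562 = 2.00 ≈ 2 → FeC2O4·2H2O

FeC2O4·2H2O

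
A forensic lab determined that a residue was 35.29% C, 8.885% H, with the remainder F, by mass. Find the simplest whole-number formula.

CH3F

Assume 100 g: 35.29 g C, 8.885 g H, 55.825 g F.
C: 35.29 g ÷ 12.01 g/mol = 2.938 mol
H: 8.885 g ÷ 1.008 g/mol = 8.814 mol
F: 55.825 g ÷ 19.00 g/mol = 2.938 mol
Ratios (÷ 2.938): C 1.000, H 3.000, F 1.000
≈ 1:3:1 → CH3F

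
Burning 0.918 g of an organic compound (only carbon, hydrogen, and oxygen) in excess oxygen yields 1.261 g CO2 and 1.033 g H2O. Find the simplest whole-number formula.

mol C = 1.261 / 44.01 = 0.02865; mass C = 0.02865 × 12.01 = 0.3441 g
mol H = 2 × (1.033 / 18.02) = 0.1147; mass H = 0.1147 × 1.008 = 0.1156 g
mass O = 0.918 − (0.4597) = 0.4583 g → mol O = 0.02864
Smallest is O at 0.02864 mol; normalising gives C 1.000, H 4.003, O 1.000
≈ 1:4:1 → CH4O

CH4O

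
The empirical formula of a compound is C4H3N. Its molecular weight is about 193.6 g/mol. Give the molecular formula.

C12H9N3

Empirical-formula mass = 65.07 g/mol
n = 193.6 / 65.07 = 2.98 ≈ 3
Molecular formula = (C4H3N)3 = C12H9N3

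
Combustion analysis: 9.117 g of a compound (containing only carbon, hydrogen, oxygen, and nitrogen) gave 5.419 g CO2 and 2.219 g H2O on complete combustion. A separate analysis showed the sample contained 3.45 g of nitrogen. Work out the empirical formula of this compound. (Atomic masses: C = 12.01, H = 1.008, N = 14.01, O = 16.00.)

CH2N2O2

mol C = 5.419 / 44.01 = 0.1231; mass C = 0.1231 × 12.01 = 1.479 g
mol H = 2 × (2.219 / 18.02) = 0.2463; mass H = 0.2463 × 1.008 = 0.2483 g
mol N = 3.45 / 14.01 = 0.2463
mass O = 9.117 − (5.177) = 3.940 g → mol O = 0.2462
Divide by the smallest (0.1231 mol C): C 1.000, H 2.000, N 2.000, O 2.000
Ratio ≈ 1:2:2:2, so the empirical formula is CH2N2O2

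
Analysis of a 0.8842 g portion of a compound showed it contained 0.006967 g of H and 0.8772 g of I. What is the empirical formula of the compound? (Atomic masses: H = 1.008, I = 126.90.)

H: 0.006967 g ÷ 1.008 g/mol = 0.006912 mol
I: 0.8772 g ÷ 126.90 g/mol = 0.006913 mol
Divide by the smallest (0.006912 mol H): H 1.000, I 1.000
→ HI

HI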